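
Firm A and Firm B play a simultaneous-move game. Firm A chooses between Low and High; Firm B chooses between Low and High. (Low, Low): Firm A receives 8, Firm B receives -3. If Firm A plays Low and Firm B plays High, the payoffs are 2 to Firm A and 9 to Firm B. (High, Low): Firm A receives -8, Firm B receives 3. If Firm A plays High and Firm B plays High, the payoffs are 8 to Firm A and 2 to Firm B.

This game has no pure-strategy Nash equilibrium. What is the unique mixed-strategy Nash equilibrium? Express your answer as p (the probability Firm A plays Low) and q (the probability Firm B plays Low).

In a mixed equilibrium Firm B is indifferent between Low and High; this condition fixes p.
  Firm B's expected payoff from Low: p·(-3) + (1−p)·3 = -6p + 3
  Firm B's expected payoff from High: p·9 + (1−p)·2 = 7p + 2
  -6p + 3 = 7p + 2  ⇒  -13p = -1  ⇒  p = 1/13.
Firm A's indifference between Low and High determines Firm B's mixing probability q:
  Firm A's payoff to Low: q·8 + (1−q)·2 = 6q + 2
  Firm A's payoff to High: q·(-8) + (1−q)·8 = -16q + 8
  6q + 2 = -16q + 8  ⇒  22q = 6  ⇒  q = 3/11.

p = 1/13, q = 3/11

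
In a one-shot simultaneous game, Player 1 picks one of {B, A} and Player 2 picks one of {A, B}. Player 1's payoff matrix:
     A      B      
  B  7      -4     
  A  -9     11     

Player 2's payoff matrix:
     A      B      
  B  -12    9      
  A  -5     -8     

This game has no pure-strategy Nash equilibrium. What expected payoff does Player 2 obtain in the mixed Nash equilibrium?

-47/8

Set Player 2's expected payoff from A equal to that from B:
  Player 2's expected payoff from A: p·(-12) + (1−p)·(-5) = -7p - 5
  Player 2's expected payoff from B: p·9 + (1−p)·(-8) = 17p - 8
  -7p - 5 = 17p - 8  ⇒  -24p = -3  ⇒  p = 1/8.
At equilibrium Player 2 is indifferent across columns, so Player 2's payoff equals the payoff from A: (1/8)·(-12) + (7/8)·(-5) = -47/8.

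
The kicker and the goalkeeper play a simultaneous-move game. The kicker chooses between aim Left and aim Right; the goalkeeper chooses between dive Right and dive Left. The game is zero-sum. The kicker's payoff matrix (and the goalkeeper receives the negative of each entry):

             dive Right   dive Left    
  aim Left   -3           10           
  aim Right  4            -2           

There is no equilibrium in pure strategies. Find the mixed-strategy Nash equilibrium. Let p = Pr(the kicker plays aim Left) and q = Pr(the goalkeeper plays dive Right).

p = 6/19, q = 12/19

The kicker's mix must leave the goalkeeper indifferent between dive Right and dive Left.
  the goalkeeper's payoff from dive Right: p·3 + (1−p)·(-4) = 7p - 4
  the goalkeeper's payoff from dive Left: p·(-10) + (1−p)·2 = -12p + 2
  7p - 4 = -12p + 2  ⇒  19p = 6  ⇒  p = 6/19.
In a mixed equilibrium the kicker is indifferent between aim Left and aim Right; this condition fixes q.
  the kicker's expected payoff from aim Left: q·(-3) + (1−q)·10 = -13q + 10
  the kicker's expected payoff from aim Right: q·4 + (1−q)·(-2) = 6q - 2
  -13q + 10 = 6q - 2  ⇒  -19q = -12  ⇒  q = 12/19.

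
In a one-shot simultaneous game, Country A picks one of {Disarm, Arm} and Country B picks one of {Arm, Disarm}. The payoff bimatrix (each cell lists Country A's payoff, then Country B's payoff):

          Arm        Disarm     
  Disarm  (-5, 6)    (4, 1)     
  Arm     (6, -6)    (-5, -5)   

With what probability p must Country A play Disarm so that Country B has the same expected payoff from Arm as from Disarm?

p = 1/6

Set Country B's expected payoff from Arm equal to that from Disarm:
  Country B's payoff from Arm: p·6 + (1−p)·(-6) = 12p - 6
  Country B's payoff from Disarm: p·1 + (1−p)·(-5) = 6p - 5
  12p - 6 = 6p - 5  ⇒  6p = 1  ⇒  p = 1/6.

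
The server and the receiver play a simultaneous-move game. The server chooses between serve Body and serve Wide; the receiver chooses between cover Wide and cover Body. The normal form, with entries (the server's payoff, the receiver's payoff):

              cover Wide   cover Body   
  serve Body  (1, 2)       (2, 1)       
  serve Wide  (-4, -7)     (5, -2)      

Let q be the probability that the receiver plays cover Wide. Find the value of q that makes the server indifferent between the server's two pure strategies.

For the server to be willing to mix, the server must be indifferent between serve Body and serve Wide, which pins down the receiver's mix.
  the server's payoff from serve Body: q·1 + (1−q)·2 = -q + 2
  the server's payoff from serve Wide: q·(-4) + (1−q)·5 = -9q + 5
  -q + 2 = -9q + 5  ⇒  8q = 3  ⇒  q = 3/8.

q = 3/8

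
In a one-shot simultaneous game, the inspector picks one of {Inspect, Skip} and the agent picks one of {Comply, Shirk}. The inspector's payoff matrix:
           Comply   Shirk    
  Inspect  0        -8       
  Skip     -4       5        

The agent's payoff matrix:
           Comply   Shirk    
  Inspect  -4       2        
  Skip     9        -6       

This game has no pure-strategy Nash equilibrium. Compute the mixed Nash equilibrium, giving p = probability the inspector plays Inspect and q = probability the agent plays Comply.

Set the agent's expected payoff from Comply equal to that from Shirk:
  the agent's payoff to Comply: p·(-4) + (1−p)·9 = -13p + 9
  the agent's payoff to Shirk: p·2 + (1−p)·(-6) = 8p - 6
  -13p + 9 = 8p - 6  ⇒  -21p = -15  ⇒  p = 5/7.
Set the inspector's expected payoff from Inspect equal to that from Skip:
  the inspector's payoff from Inspect: q·0 + (1−q)·(-8) = 8q - 8
  the inspector's payoff from Skip: q·(-4) + (1−q)·5 = -9q + 5
  8q - 8 = -9q + 5  ⇒  17q = 13  ⇒  q = 13/17.

p = 5/7, q = 13/17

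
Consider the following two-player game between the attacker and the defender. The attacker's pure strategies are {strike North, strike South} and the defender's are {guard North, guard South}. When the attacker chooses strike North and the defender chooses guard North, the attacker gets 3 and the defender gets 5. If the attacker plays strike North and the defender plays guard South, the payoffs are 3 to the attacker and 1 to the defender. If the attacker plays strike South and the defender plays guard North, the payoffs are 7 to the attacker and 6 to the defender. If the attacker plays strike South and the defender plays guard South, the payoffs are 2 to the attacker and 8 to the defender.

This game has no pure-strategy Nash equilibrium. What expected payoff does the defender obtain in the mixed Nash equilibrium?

The attacker's mix must leave the defender indifferent between guard North and guard South.
  the defender's payoff to guard North: p·5 + (1−p)·6 = -p + 6
  the defender's payoff to guard South: p·1 + (1−p)·8 = -7p + 8
  -p + 6 = -7p + 8  ⇒  6p = 2  ⇒  p = 1/3.
At equilibrium the defender is indifferent across columns, so the defender's payoff equals the payoff from guard North: (1/3)·5 + (2/3)·6 = 17/3.

17/3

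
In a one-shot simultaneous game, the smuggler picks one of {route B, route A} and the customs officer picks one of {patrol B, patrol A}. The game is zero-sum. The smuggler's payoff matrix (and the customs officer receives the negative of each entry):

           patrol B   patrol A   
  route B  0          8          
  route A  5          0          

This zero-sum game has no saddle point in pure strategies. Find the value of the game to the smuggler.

The smuggler's indifference between route B and route A determines the customs officer's mixing probability q:
  the smuggler's payoff to route B: q·0 + (1−q)·8 = -8q + 8
  the smuggler's payoff to route A: q·5 + (1−q)·0 = 5q
  -8q + 8 = 5q  ⇒  -13q = -8  ⇒  q = 8/13.
The value is the smuggler's expected payoff against this mix (using route B): (8/13)·0 + (5/13)·8 = 40/13.

v = 40/13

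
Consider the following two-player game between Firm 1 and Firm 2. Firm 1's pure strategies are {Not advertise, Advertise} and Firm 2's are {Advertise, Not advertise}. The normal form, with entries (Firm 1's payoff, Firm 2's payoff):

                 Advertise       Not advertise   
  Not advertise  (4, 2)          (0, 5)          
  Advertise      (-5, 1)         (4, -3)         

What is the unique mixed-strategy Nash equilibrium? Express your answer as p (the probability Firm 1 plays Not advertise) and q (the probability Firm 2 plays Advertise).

Firm 2's indifference between Advertise and Not advertise determines Firm 1's mixing probability p:
  Firm 2's payoff from Advertise: p·2 + (1−p)·1 = p + 1
  Firm 2's payoff from Not advertise: p·5 + (1−p)·(-3) = 8p - 3
  p + 1 = 8p - 3  ⇒  -7p = -4  ⇒  p = 4/7.
For Firm 1 to be willing to mix, Firm 1 must be indifferent between Not advertise and Advertise, which pins down Firm 2's mix.
  Firm 1's payoff from Not advertise: q·4 + (1−q)·0 = 4q
  Firm 1's payoff from Advertise: q·(-5) + (1−q)·4 = -9q + 4
  4q = -9q + 4  ⇒  13q = 4  ⇒  q = 4/13.

p = 4/7, q = 4/13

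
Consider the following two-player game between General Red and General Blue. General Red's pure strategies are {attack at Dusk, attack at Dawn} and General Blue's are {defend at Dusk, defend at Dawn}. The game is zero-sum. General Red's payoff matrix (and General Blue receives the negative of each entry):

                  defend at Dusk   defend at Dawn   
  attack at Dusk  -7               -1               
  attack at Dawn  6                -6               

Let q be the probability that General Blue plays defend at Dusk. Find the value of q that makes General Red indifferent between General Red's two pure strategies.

q = 5/18

General Red's indifference between attack at Dusk and attack at Dawn determines General Blue's mixing probability q:
  General Red's payoff to attack at Dusk: q·(-7) + (1−q)·(-1) = -6q - 1
  General Red's payoff to attack at Dawn: q·6 + (1−q)·(-6) = 12q - 6
  -6q - 1 = 12q - 6  ⇒  -18q = -5  ⇒  q = 5/18.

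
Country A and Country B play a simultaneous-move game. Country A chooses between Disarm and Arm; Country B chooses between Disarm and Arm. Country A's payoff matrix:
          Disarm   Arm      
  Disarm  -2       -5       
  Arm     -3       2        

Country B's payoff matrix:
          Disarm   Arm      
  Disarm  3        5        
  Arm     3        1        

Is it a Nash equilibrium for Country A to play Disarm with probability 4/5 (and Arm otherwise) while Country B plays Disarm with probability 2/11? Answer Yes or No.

Given Country A's mix p = 4/5, Country B's payoff from Disarm is 3 but from Arm is 21/5. Country B strictly prefers Arm, so Country B would not mix.
So the proposed profile is not a Nash equilibrium.

No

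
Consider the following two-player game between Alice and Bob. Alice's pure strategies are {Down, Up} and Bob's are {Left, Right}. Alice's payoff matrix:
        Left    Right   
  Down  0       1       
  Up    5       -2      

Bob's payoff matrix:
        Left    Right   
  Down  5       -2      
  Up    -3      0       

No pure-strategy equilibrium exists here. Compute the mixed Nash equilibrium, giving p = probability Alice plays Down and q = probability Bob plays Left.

p = 3/10, q = 3/8

Set Bob's expected payoff from Left equal to that from Right:
  Bob's payoff from Left: p·5 + (1−p)·(-3) = 8p - 3
  Bob's payoff from Right: p·(-2) + (1−p)·0 = -2p
  8p - 3 = -2p  ⇒  10p = 3  ⇒  p = 3/10.
Set Alice's expected payoff from Down equal to that from Up:
  Alice's expected payoff from Down: q·0 + (1−q)·1 = -q + 1
  Alice's expected payoff from Up: q·5 + (1−q)·(-2) = 7q - 2
  -q + 1 = 7q - 2  ⇒  -8q = -3  ⇒  q = 3/8.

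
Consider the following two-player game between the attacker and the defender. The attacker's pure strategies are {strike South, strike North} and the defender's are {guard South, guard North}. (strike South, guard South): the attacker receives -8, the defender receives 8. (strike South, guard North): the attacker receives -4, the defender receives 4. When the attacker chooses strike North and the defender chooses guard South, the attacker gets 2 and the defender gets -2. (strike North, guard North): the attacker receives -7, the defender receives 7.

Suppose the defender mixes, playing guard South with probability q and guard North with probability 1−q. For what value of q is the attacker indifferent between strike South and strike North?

In a mixed equilibrium the attacker is indifferent between strike South and strike North; this condition fixes q.
  the attacker's expected payoff from strike South: q·(-8) + (1−q)·(-4) = -4q - 4
  the attacker's expected payoff from strike North: q·2 + (1−q)·(-7) = 9q - 7
  -4q - 4 = 9q - 7  ⇒  -13q = -3  ⇒  q = 3/13.

q = 3/13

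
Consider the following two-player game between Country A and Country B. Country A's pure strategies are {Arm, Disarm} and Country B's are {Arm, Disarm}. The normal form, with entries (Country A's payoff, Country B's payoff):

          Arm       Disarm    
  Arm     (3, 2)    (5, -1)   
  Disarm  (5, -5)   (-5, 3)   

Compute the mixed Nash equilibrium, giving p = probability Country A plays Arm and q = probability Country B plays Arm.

p = 8/11, q = 5/6

Country B's indifference between Arm and Disarm determines Country A's mixing probability p:
  Country B's payoff to Arm: p·2 + (1−p)·(-5) = 7p - 5
  Country B's payoff to Disarm: p·(-1) + (1−p)·3 = -4p + 3
  7p - 5 = -4p + 3  ⇒  11p = 8  ⇒  p = 8/11.
Country A's indifference between Arm and Disarm determines Country B's mixing probability q:
  Country A's payoff to Arm: q·3 + (1−q)·5 = -2q + 5
  Country A's payoff to Disarm: q·5 + (1−q)·(-5) = 10q - 5
  -2q + 5 = 10q - 5  ⇒  -12q = -10  ⇒  q = 5/6.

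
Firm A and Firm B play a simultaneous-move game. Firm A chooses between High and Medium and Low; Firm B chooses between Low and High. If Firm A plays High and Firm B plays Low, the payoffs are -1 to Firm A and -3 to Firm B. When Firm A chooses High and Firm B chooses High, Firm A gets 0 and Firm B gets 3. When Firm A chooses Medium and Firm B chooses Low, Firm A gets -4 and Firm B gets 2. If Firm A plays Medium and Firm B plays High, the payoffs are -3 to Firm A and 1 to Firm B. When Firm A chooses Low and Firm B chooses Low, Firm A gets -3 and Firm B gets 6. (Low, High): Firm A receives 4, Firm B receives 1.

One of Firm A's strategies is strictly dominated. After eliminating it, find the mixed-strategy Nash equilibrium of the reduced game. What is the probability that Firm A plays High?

p = 5/11

Firm A's strategy Medium is strictly dominated by High: -1 > -4 and 0 > -3. Eliminate Medium.
Firm A's mix must leave Firm B indifferent between Low and High.
  Firm B's payoff from Low: p·(-3) + (1−p)·6 = -9p + 6
  Firm B's payoff from High: p·3 + (1−p)·1 = 2p + 1
  -9p + 6 = 2p + 1  ⇒  -11p = -5  ⇒  p = 5/11.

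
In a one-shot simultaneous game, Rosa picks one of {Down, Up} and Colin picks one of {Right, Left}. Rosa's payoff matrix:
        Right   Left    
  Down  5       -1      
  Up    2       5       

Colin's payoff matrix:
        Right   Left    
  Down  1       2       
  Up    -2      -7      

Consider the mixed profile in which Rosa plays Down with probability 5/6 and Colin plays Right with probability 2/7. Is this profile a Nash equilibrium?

Given Colin's mix q = 2/7, Rosa's payoff from Down is 5/7 but from Up is 29/7. Rosa strictly prefers Up, so Rosa would not mix.
So the proposed profile is not a Nash equilibrium.

No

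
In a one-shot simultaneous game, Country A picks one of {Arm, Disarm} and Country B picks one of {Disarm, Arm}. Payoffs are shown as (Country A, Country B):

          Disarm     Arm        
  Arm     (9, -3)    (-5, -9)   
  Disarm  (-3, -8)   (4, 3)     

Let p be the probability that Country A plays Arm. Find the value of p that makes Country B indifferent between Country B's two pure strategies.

Country B's indifference between Disarm and Arm determines Country A's mixing probability p:
  Country B's payoff to Disarm: p·(-3) + (1−p)·(-8) = 5p - 8
  Country B's payoff to Arm: p·(-9) + (1−p)·3 = -12p + 3
  5p - 8 = -12p + 3  ⇒  17p = 11  ⇒  p = 11/17.

p = 11/17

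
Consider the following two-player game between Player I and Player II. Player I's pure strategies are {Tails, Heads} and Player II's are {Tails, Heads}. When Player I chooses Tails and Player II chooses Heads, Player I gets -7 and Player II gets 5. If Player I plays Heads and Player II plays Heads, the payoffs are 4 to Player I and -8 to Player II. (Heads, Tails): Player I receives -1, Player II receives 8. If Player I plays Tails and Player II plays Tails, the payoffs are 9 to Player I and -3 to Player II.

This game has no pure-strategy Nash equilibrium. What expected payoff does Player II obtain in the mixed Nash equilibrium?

2/3

For Player II to be willing to mix, Player II must be indifferent between Tails and Heads, which pins down Player I's mix.
  Player II's expected payoff from Tails: p·(-3) + (1−p)·8 = -11p + 8
  Player II's expected payoff from Heads: p·5 + (1−p)·(-8) = 13p - 8
  -11p + 8 = 13p - 8  ⇒  -24p = -16  ⇒  p = 2/3.
At equilibrium Player II is indifferent across columns, so Player II's payoff equals the payoff from Tails: (2/3)·(-3) + (1/3)·8 = 2/3.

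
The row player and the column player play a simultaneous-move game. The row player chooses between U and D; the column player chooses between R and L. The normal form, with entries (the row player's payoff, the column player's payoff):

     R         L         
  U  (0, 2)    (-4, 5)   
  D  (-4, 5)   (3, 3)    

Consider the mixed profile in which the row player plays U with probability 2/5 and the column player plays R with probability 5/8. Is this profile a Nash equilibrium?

No

Given the column player's mix q = 5/8, the row player's payoff from U is -3/2 but from D is -11/8. The row player strictly prefers D, so the row player would not mix.
So the proposed profile is not a Nash equilibrium.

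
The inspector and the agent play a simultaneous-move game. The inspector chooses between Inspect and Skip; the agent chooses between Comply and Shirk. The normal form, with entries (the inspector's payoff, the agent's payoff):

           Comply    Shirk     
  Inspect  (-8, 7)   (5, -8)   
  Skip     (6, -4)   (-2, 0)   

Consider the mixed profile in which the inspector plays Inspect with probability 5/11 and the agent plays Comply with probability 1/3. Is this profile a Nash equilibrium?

No

Given the inspector's mix p = 5/11, the agent's payoff from Comply is 1 but from Shirk is -40/11. The agent strictly prefers Comply, so the agent would not mix.
So the proposed profile is not a Nash equilibrium.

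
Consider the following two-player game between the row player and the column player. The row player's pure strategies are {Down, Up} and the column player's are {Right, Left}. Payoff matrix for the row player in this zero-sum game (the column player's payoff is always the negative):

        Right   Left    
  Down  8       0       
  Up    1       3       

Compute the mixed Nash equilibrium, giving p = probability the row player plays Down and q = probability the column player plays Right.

For the column player to be willing to mix, the column player must be indifferent between Right and Left, which pins down the row player's mix.
  the column player's payoff from Right: p·(-8) + (1−p)·(-1) = -7p - 1
  the column player's payoff from Left: p·0 + (1−p)·(-3) = 3p - 3
  -7p - 1 = 3p - 3  ⇒  -10p = -2  ⇒  p = 1/5.
In a mixed equilibrium the row player is indifferent between Down and Up; this condition fixes q.
  the row player's expected payoff from Down: q·8 + (1−q)·0 = 8q
  the row player's expected payoff from Up: q·1 + (1−q)·3 = -2q + 3
  8q = -2q + 3  ⇒  10q = 3  ⇒  q = 3/10.

p = 1/5, q = 3/10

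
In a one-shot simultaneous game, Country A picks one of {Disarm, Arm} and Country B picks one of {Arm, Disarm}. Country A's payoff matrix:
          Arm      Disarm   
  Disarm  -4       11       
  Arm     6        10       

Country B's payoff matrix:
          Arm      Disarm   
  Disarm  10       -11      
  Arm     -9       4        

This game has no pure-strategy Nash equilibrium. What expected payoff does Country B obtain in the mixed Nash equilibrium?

-59/34

For Country B to be willing to mix, Country B must be indifferent between Arm and Disarm, which pins down Country A's mix.
  Country B's payoff from Arm: p·10 + (1−p)·(-9) = 19p - 9
  Country B's payoff from Disarm: p·(-11) + (1−p)·4 = -15p + 4
  19p - 9 = -15p + 4  ⇒  34p = 13  ⇒  p = 13/34.
At equilibrium Country B is indifferent across columns, so Country B's payoff equals the payoff from Arm: (13/34)·10 + (21/34)·(-9) = -59/34.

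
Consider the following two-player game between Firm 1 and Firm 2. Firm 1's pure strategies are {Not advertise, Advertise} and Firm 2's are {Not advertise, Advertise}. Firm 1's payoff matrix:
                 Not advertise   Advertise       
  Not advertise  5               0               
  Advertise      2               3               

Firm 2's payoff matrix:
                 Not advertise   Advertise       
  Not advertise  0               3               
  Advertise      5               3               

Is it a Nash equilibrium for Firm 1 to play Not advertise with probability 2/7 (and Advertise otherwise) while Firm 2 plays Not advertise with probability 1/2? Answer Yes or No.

No

Given Firm 1's mix p = 2/7, Firm 2's payoff from Not advertise is 25/7 but from Advertise is 3. Firm 2 strictly prefers Not advertise, so Firm 2 would not mix.
So the proposed profile is not a Nash equilibrium.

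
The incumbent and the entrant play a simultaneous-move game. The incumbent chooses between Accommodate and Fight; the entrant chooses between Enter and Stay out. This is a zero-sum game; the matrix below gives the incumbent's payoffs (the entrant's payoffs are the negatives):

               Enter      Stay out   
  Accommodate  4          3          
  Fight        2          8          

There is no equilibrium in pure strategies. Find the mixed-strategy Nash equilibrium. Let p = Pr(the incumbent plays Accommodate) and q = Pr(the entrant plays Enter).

p = 6/7, q = 5/7

The entrant's indifference between Enter and Stay out determines the incumbent's mixing probability p:
  the entrant's payoff from Enter: p·(-4) + (1−p)·(-2) = -2p - 2
  the entrant's payoff from Stay out: p·(-3) + (1−p)·(-8) = 5p - 8
  -2p - 2 = 5p - 8  ⇒  -7p = -6  ⇒  p = 6/7.
The incumbent's indifference between Accommodate and Fight determines the entrant's mixing probability q:
  the incumbent's payoff from Accommodate: q·4 + (1−q)·3 = q + 3
  the incumbent's payoff from Fight: q·2 + (1−q)·8 = -6q + 8
  q + 3 = -6q + 8  ⇒  7q = 5  ⇒  q = 5/7.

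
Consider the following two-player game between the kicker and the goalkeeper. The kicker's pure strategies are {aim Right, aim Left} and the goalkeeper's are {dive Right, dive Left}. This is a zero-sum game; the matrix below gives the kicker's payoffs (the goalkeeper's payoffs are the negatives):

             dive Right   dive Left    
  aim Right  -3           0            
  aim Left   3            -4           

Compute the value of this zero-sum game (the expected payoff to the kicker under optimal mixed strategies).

For the kicker to be willing to mix, the kicker must be indifferent between aim Right and aim Left, which pins down the goalkeeper's mix.
  the kicker's payoff to aim Right: q·(-3) + (1−q)·0 = -3q
  the kicker's payoff to aim Left: q·3 + (1−q)·(-4) = 7q - 4
  -3q = 7q - 4  ⇒  -10q = -4  ⇒  q = 2/5.
The value is the kicker's expected payoff against this mix (using aim Right): (2/5)·(-3) + (3/5)·0 = -6/5.

v = -6/5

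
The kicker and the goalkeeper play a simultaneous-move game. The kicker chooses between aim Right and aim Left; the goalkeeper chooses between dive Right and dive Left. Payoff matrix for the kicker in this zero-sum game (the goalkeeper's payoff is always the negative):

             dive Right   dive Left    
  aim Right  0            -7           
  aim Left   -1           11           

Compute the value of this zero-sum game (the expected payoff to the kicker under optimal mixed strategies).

v = -7/19

In a mixed equilibrium the kicker is indifferent between aim Right and aim Left; this condition fixes q.
  the kicker's payoff to aim Right: q·0 + (1−q)·(-7) = 7q - 7
  the kicker's payoff to aim Left: q·(-1) + (1−q)·11 = -12q + 11
  7q - 7 = -12q + 11  ⇒  19q = 18  ⇒  q = 18/19.
The value is the kicker's expected payoff against this mix (using aim Right): (18/19)·0 + (1/19)·(-7) = -7/19.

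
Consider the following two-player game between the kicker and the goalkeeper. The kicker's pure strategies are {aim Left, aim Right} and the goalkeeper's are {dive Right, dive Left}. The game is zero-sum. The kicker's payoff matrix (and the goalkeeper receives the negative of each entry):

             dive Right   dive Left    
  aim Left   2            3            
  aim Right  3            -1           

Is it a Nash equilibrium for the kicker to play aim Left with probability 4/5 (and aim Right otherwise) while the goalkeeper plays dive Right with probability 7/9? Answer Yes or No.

No

Given the goalkeeper's mix q = 7/9, the kicker's payoff from aim Left is 20/9 but from aim Right is 19/9. The kicker strictly prefers aim Left, so the kicker would not mix.
So the proposed profile is not a Nash equilibrium.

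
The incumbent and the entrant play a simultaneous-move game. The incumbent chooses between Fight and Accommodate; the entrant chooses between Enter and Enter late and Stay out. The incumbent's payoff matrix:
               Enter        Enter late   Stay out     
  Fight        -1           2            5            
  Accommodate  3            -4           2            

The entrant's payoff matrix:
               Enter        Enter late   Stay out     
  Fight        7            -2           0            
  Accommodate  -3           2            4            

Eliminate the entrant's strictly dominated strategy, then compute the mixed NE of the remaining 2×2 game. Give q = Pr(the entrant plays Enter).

The entrant's strategy Enter late is strictly dominated by Stay out: 0 > -2 and 4 > 2. Eliminate Enter late.
For the incumbent to be willing to mix, the incumbent must be indifferent between Fight and Accommodate, which pins down the entrant's mix.
  the incumbent's payoff from Fight: q·(-1) + (1−q)·5 = -6q + 5
  the incumbent's payoff from Accommodate: q·3 + (1−q)·2 = q + 2
  -6q + 5 = q + 2  ⇒  -7q = -3  ⇒  q = 3/7.

q = 3/7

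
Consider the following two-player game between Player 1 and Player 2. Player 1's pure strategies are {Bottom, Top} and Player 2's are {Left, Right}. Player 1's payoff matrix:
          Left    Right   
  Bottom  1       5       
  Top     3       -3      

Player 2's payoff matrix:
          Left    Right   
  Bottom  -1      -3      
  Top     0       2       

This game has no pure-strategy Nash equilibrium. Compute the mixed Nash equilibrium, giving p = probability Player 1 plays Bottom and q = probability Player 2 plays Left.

p = 1/2, q = 4/5

Set Player 2's expected payoff from Left equal to that from Right:
  Player 2's expected payoff from Left: p·(-1) + (1−p)·0 = -p
  Player 2's expected payoff from Right: p·(-3) + (1−p)·2 = -5p + 2
  -p = -5p + 2  ⇒  4p = 2  ⇒  p = 1/2.
In a mixed equilibrium Player 1 is indifferent between Bottom and Top; this condition fixes q.
  Player 1's expected payoff from Bottom: q·1 + (1−q)·5 = -4q + 5
  Player 1's expected payoff from Top: q·3 + (1−q)·(-3) = 6q - 3
  -4q + 5 = 6q - 3  ⇒  -10q = -8  ⇒  q = 4/5.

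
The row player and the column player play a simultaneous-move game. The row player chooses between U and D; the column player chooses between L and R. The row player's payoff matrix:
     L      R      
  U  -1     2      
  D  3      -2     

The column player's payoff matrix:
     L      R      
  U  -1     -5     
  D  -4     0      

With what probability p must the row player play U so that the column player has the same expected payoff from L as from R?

p = 1/2

For the column player to be willing to mix, the column player must be indifferent between L and R, which pins down the row player's mix.
  the column player's expected payoff from L: p·(-1) + (1−p)·(-4) = 3p - 4
  the column player's expected payoff from R: p·(-5) + (1−p)·0 = -5p
  3p - 4 = -5p  ⇒  8p = 4  ⇒  p = 1/2.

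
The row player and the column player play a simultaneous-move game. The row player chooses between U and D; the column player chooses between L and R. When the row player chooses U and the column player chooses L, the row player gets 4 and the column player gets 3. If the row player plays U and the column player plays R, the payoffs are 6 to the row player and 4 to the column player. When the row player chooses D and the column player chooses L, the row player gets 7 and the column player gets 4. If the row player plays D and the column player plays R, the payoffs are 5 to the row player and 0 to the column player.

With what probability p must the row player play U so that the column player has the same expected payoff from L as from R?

p = 4/5

For the column player to be willing to mix, the column player must be indifferent between L and R, which pins down the row player's mix.
  the column player's payoff to L: p·3 + (1−p)·4 = -p + 4
  the column player's payoff to R: p·4 + (1−p)·0 = 4p
  -p + 4 = 4p  ⇒  -5p = -4  ⇒  p = 4/5.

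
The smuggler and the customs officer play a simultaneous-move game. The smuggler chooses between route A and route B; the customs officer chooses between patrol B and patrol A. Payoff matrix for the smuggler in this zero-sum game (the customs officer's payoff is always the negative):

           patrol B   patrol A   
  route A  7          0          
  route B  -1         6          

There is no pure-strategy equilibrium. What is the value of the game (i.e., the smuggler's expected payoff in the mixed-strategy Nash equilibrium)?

For the smuggler to be willing to mix, the smuggler must be indifferent between route A and route B, which pins down the customs officer's mix.
  the smuggler's payoff to route A: q·7 + (1−q)·0 = 7q
  the smuggler's payoff to route B: q·(-1) + (1−q)·6 = -7q + 6
  7q = -7q + 6  ⇒  14q = 6  ⇒  q = 3/7.
The value is the smuggler's expected payoff against this mix (using route A): (3/7)·7 + (4/7)·0 = 3.

v = 3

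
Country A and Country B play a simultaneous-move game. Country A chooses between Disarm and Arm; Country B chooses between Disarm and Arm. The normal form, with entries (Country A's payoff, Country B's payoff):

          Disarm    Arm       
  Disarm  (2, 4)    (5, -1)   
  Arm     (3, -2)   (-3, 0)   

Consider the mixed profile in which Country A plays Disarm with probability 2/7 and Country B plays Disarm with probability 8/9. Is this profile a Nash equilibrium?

Yes

Check Country B's indifference given Country A's mix p = 2/7:
  payoff from Disarm = -2/7; payoff from Arm = -2/7 — equal.
Check Country A's indifference given Country B's mix q = 8/9:
  payoff from Disarm = 7/3; payoff from Arm = 7/3 — equal.
Both players are indifferent, so neither can profitably deviate.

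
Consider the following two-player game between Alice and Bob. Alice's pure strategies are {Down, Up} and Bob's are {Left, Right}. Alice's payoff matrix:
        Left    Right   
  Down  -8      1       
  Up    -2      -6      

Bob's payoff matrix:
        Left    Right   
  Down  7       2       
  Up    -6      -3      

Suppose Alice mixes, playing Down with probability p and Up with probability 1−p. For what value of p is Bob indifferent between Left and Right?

p = 3/8

Alice's mix must leave Bob indifferent between Left and Right.
  Bob's payoff from Left: p·7 + (1−p)·(-6) = 13p - 6
  Bob's payoff from Right: p·2 + (1−p)·(-3) = 5p - 3
  13p - 6 = 5p - 3  ⇒  8p = 3  ⇒  p = 3/8.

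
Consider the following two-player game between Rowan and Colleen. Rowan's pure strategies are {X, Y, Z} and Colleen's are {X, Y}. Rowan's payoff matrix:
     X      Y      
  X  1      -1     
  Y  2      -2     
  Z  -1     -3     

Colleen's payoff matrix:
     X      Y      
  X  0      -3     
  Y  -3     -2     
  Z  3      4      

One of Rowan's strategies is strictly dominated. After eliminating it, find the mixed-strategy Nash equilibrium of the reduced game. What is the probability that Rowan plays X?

Rowan's strategy Z is strictly dominated by X: 1 > -1 and -1 > -3. Eliminate Z.
Set Colleen's expected payoff from X equal to that from Y:
  Colleen's payoff from X: p·0 + (1−p)·(-3) = 3p - 3
  Colleen's payoff from Y: p·(-3) + (1−p)·(-2) = -p - 2
  3p - 3 = -p - 2  ⇒  4p = 1  ⇒  p = 1/4.

p = 1/4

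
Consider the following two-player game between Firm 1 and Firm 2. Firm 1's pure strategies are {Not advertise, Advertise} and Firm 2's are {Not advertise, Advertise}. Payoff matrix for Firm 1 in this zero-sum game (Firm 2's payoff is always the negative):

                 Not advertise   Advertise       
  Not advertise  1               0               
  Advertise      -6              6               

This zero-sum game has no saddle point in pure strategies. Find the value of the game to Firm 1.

Firm 1's indifference between Not advertise and Advertise determines Firm 2's mixing probability q:
  Firm 1's payoff to Not advertise: q·1 + (1−q)·0 = q
  Firm 1's payoff to Advertise: q·(-6) + (1−q)·6 = -12q + 6
  q = -12q + 6  ⇒  13q = 6  ⇒  q = 6/13.
The value is Firm 1's expected payoff against this mix (using Not advertise): (6/13)·1 + (7/13)·0 = 6/13.

v = 6/13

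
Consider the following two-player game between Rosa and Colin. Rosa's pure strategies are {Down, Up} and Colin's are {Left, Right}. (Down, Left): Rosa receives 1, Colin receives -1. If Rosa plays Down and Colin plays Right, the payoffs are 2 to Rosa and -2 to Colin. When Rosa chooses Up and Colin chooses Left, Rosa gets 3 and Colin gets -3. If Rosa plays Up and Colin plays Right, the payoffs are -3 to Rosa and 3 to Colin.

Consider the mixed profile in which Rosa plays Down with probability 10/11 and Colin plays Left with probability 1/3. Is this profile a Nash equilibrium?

Given Rosa's mix p = 10/11, Colin's payoff from Left is -13/11 but from Right is -17/11. Colin strictly prefers Left, so Colin would not mix.
So the proposed profile is not a Nash equilibrium.

No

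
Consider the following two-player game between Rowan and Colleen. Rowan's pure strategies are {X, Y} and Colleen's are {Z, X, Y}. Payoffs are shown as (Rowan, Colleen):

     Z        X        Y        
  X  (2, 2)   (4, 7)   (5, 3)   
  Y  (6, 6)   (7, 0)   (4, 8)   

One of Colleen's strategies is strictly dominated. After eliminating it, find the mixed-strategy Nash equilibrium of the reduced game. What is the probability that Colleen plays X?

q = 1/4

Colleen's strategy Z is strictly dominated by Y: 3 > 2 and 8 > 6. Eliminate Z.
Set Rowan's expected payoff from X equal to that from Y:
  Rowan's expected payoff from X: q·4 + (1−q)·5 = -q + 5
  Rowan's expected payoff from Y: q·7 + (1−q)·4 = 3q + 4
  -q + 5 = 3q + 4  ⇒  -4q = -1  ⇒  q = 1/4.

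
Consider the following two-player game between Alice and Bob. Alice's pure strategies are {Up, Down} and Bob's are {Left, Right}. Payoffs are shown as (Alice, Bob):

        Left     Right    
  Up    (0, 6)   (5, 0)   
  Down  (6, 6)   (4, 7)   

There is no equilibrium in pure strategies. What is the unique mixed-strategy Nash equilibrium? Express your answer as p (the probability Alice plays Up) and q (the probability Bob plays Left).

In a mixed equilibrium Bob is indifferent between Left and Right; this condition fixes p.
  Bob's expected payoff from Left: p·6 + (1−p)·6 = 6
  Bob's expected payoff from Right: p·0 + (1−p)·7 = -7p + 7
  6 = -7p + 7  ⇒  7p = 1  ⇒  p = 1/7.
Bob's mix must leave Alice indifferent between Up and Down.
  Alice's payoff from Up: q·0 + (1−q)·5 = -5q + 5
  Alice's payoff from Down: q·6 + (1−q)·4 = 2q + 4
  -5q + 5 = 2q + 4  ⇒  -7q = -1  ⇒  q = 1/7.

p = 1/7, q = 1/7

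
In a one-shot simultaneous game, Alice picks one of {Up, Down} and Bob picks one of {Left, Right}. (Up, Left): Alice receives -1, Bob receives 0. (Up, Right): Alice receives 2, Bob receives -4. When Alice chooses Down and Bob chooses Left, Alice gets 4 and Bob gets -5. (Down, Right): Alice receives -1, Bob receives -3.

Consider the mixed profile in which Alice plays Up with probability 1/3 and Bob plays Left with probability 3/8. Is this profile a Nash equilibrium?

Yes

Check Bob's indifference given Alice's mix p = 1/3:
  payoff from Left = -10/3; payoff from Right = -10/3 — equal.
Check Alice's indifference given Bob's mix q = 3/8:
  payoff from Up = 7/8; payoff from Down = 7/8 — equal.
Both players are indifferent, so neither can profitably deviate.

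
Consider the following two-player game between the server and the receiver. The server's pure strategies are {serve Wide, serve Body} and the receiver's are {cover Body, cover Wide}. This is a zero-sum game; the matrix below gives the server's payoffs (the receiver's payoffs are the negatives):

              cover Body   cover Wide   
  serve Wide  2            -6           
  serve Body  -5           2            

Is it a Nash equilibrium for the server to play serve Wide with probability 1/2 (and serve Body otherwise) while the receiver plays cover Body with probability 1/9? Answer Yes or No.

Given the server's mix p = 1/2, the receiver's payoff from cover Body is 3/2 but from cover Wide is 2. The receiver strictly prefers cover Wide, so the receiver would not mix.
So the proposed profile is not a Nash equilibrium.

No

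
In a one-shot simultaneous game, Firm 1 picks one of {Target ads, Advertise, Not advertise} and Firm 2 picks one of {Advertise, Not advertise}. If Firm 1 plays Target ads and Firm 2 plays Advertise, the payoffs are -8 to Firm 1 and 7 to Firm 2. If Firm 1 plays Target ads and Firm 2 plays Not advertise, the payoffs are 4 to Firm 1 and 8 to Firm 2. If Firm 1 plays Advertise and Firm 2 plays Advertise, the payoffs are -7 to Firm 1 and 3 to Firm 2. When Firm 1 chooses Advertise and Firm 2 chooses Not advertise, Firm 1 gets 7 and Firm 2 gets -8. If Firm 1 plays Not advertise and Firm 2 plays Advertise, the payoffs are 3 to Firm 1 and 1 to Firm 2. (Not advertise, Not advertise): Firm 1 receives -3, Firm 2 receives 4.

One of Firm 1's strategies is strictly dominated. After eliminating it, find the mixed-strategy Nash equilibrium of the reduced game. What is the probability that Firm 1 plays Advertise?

Firm 1's strategy Target ads is strictly dominated by Advertise: -7 > -8 and 7 > 4. Eliminate Target ads.
Set Firm 2's expected payoff from Advertise equal to that from Not advertise:
  Firm 2's payoff from Advertise: p·3 + (1−p)·1 = 2p + 1
  Firm 2's payoff from Not advertise: p·(-8) + (1−p)·4 = -12p + 4
  2p + 1 = -12p + 4  ⇒  14p = 3  ⇒  p = 3/14.

p = 3/14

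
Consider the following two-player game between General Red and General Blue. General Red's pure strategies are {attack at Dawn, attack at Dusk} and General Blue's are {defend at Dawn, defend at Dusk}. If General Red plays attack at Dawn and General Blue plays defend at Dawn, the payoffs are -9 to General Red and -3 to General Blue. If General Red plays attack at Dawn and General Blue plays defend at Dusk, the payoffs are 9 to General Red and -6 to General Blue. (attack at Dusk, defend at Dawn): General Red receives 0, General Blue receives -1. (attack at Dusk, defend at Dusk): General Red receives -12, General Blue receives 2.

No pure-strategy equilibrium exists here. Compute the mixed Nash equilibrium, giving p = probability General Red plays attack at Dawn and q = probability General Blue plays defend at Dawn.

p = 1/2, q = 7/10

General Red's mix must leave General Blue indifferent between defend at Dawn and defend at Dusk.
  General Blue's payoff to defend at Dawn: p·(-3) + (1−p)·(-1) = -2p - 1
  General Blue's payoff to defend at Dusk: p·(-6) + (1−p)·2 = -8p + 2
  -2p - 1 = -8p + 2  ⇒  6p = 3  ⇒  p = 1/2.
General Blue's mix must leave General Red indifferent between attack at Dawn and attack at Dusk.
  General Red's payoff to attack at Dawn: q·(-9) + (1−q)·9 = -18q + 9
  General Red's payoff to attack at Dusk: q·0 + (1−q)·(-12) = 12q - 12
  -18q + 9 = 12q - 12  ⇒  -30q = -21  ⇒  q = 7/10.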